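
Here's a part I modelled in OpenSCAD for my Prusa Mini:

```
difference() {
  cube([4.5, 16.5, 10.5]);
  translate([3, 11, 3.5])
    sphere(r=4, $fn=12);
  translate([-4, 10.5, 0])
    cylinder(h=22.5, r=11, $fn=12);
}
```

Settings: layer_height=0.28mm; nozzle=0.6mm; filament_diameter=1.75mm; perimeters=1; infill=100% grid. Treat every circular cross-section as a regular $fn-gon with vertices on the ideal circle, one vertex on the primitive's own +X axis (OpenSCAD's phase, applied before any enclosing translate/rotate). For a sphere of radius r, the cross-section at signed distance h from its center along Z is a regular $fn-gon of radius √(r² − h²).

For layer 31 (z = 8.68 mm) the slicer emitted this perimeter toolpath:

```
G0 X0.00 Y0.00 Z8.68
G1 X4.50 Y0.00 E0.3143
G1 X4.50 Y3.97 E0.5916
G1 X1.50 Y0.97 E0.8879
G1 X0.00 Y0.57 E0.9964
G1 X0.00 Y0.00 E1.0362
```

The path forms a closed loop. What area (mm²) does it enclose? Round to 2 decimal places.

8.57 mm²

Apply the shoelace formula to the sequence of (X, Y) vertices; enclosed area = 8.57 mm².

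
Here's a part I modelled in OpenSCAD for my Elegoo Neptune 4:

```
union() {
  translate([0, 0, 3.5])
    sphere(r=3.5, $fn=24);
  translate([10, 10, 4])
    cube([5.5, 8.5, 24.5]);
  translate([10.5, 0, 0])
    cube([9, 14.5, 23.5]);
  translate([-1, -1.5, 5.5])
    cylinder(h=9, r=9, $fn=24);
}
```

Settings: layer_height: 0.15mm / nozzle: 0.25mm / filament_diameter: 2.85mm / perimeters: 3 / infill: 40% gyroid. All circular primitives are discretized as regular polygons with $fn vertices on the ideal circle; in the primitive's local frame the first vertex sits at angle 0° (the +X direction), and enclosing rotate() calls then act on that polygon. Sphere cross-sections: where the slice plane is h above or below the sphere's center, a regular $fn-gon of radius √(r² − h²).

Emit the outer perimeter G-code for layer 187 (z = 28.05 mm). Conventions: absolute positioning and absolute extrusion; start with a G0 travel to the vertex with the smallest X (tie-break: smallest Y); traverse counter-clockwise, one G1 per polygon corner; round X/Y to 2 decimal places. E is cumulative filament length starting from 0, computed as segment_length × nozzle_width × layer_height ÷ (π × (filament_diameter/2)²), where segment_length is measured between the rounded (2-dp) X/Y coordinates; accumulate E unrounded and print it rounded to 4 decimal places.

At z = 28.05 mm: the sphere does not reach this height (|z−center|=24.550 > r=3.5); the cube at (10, 10) is present — its section is the full 5.5×8.5 rectangle; the cube at (10.5, 0) is absent (z outside [0, 23.5]); the cylinder at (-1, -1.5) does not reach this height (z outside [5.5, 14.5]); Combining (union): only the 5.5×8.5 cube at (10, 10) is present, so the union is just that shape — 1 connected region. The outline is a single polygon with 4 vertices. Extrusion per mm of travel: 0.25 × 0.15 / (π × 1.425²) = 0.005878. Accumulating E over each segment gives final E = 0.1646.

G0 X10.00 Y10.00 Z28.05
G1 X15.50 Y10.00 E0.0323
G1 X15.50 Y18.50 E0.0823
G1 X10.00 Y18.50 E0.1146
G1 X10.00 Y10.00 E0.1646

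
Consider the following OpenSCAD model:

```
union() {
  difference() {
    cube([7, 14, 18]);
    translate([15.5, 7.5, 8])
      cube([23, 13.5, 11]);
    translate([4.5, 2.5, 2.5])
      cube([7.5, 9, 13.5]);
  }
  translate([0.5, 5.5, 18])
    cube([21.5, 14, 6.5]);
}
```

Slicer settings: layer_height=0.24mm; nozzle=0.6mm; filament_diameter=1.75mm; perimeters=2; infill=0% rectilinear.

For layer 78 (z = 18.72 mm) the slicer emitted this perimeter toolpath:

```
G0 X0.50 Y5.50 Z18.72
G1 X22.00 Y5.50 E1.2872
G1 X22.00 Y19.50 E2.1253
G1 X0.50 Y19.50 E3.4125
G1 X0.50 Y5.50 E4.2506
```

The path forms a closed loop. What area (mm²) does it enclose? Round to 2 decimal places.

301.00 mm²

Apply the shoelace formula to the sequence of (X, Y) vertices; enclosed area = 301.00 mm².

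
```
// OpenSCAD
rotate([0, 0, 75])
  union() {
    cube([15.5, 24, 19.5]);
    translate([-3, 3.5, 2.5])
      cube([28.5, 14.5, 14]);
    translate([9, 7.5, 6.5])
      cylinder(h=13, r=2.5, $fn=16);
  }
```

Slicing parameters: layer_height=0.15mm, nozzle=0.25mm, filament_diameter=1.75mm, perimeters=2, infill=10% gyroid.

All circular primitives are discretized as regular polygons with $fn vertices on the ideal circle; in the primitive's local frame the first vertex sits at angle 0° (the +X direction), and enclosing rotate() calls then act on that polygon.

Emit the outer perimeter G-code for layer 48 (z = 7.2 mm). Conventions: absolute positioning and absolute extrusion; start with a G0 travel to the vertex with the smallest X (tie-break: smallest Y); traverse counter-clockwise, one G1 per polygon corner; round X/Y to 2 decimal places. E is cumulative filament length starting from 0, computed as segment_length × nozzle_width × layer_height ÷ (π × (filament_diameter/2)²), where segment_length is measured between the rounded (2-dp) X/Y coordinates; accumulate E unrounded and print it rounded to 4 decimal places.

At z = 7.2 mm: the cube (footprint 15.5×24) is included at this height; the cube at (-3, 3.5) (footprint 28.5×14.5) is included at this height; the r=2.5 cylinder at (9, 7.5) contributes a regular 16-gon of circumradius 2.5; Combining (union): the regions partially overlap (shared area 243.88 mm²), so overlapping operands fuse into one piece — 1 connected region; (rotated 75° about Z; rotation is an isometry so areas/perimeters/island counts are preserved). The outline is a single polygon with 12 vertices. Extrusion per mm of travel: 0.25 × 0.15 / (π × 0.875²) = 0.015591. Accumulating E over each segment gives final E = 1.6369.

G0 X-23.18 Y6.21 Z7.20
G1 X-17.39 Y4.66 E0.0934
G1 X-18.16 Y1.76 E0.1402
G1 X-4.16 Y-1.99 E0.3662
G1 X-3.38 Y0.91 E0.4130
G1 X0.00 Y0.00 E0.4676
G1 X4.01 Y14.97 E0.7092
G1 X0.63 Y15.88 E0.7638
G1 X3.22 Y25.54 E0.9197
G1 X-10.79 Y29.29 E1.1458
G1 X-13.37 Y19.63 E1.3017
G1 X-19.17 Y21.18 E1.3953
G1 X-23.18 Y6.21 E1.6369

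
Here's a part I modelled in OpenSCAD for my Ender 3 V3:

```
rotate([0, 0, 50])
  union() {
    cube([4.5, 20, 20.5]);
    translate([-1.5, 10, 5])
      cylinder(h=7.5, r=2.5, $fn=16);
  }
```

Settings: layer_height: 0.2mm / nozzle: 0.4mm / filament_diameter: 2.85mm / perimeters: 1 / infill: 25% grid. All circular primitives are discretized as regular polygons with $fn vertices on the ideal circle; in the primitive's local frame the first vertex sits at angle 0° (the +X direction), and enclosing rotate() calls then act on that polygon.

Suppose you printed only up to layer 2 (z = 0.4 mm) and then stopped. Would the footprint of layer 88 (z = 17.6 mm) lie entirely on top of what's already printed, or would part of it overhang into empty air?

Compare the two slices. At z = 0.4: the 4.5×20 cube contributes its full rectangle (area 90.00 mm²); the cylinder at (-1.5, 10) is not intersected at this z (z outside [5, 12.5]); Merging all regions: only the 4.5×20 cube is present, so the union is just that shape — area = 90.00 mm²; (whole slice rotated 50° about Z — lengths, areas and connectivity unchanged). At z = 17.6: the cube (footprint 4.5×20) is included at this height (area 90.00 mm²); the cylinder at (-1.5, 10) does not reach this height (z outside [5, 12.5]); Taking the union: only the 4.5×20 cube is present, so the union is just that shape — area = 90.00 mm²; (whole slice rotated 50° about Z — lengths, areas and connectivity unchanged). Checking containment: the cross-section at z = 17.6 is a subset of the cross-section at z = 0.4.

entirely on top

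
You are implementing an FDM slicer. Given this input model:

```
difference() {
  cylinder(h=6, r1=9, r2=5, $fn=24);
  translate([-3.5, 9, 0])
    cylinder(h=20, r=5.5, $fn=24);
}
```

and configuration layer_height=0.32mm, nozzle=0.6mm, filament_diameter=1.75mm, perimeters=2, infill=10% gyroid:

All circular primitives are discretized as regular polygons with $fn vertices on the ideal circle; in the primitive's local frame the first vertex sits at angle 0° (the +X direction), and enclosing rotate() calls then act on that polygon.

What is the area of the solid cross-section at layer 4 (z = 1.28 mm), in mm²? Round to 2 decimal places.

At z = 1.28 mm: the cone: at t=0.213 of its height the radius interpolates to r₁+(r₂−r₁)t = 8.147, giving a regular 24-gon of that circumradius (area = (24/2)·8.147²·sin(360°/24) = 206.13 mm²); the r=5.5 cylinder at (-3.5, 9) gives a regular 24-gon of circumradius 5.5 (constant along its height) (area = (24/2)·5.500²·sin(360°/24) = 93.95 mm²); After the difference (first − rest): starting from the cone (206.13 mm²), the r=5.5 cylinder at (-3.5, 9) partially overlaps it — only the 24.94 mm² overlap (of its 93.95 mm²) is removed, clipping the outline — area = 181.19 mm². Overall, the cross-section is a single solid region. Net area = 181.19 mm².

181.19 mm²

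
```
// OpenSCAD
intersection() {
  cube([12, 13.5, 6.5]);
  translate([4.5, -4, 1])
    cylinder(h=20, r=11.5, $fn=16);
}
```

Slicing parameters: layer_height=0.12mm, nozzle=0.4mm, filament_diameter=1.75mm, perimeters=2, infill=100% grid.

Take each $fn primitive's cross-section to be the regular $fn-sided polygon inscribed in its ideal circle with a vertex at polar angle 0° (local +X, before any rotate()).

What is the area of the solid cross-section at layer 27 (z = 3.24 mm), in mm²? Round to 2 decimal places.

80.14 mm²

At z = 3.24 mm: the cube (footprint 12×13.5) is included at this height (area 162.00 mm²); the r=11.5 cylinder at (4.5, -4) contributes a regular 16-gon of circumradius 11.5 (area = (16/2)·11.500²·sin(360°/16) = 404.88 mm²); After intersecting: the r=11.5 cylinder at (4.5, -4) partially overlaps the 12×13.5 cube; clipping to the common part keeps 80.14 mm² — area = 80.14 mm². Overall, the cross-section is a single solid region. Net area = 80.14 mm².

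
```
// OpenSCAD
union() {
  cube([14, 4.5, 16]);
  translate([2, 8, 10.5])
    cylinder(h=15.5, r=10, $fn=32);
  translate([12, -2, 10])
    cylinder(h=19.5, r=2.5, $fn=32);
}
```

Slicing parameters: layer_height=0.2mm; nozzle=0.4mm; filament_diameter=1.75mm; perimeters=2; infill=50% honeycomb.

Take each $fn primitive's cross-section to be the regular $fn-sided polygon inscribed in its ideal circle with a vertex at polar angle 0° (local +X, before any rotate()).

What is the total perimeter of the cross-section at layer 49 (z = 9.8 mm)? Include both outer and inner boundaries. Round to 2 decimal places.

37.00 mm

At z = 9.8 mm: the 14×4.5 cube contributes its full rectangle (perimeter 37.00 mm); the cylinder at (2, 8) is not intersected at this z (z outside [10.5, 26]); the cylinder at (12, -2) does not reach this height (z outside [10, 29.5]); Merging all regions: only the 14×4.5 cube is present, so the union is just that shape — boundary = 37.00 mm. Overall, the cross-section is a single solid region. Total boundary length (outer) = 37.00 mm.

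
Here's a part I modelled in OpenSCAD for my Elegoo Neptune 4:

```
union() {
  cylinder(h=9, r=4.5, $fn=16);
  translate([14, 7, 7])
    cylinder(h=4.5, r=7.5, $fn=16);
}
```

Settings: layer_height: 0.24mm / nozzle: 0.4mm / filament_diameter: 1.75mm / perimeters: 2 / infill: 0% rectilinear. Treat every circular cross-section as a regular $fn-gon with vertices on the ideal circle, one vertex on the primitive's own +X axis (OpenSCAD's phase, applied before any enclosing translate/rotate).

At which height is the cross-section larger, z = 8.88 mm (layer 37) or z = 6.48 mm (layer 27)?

Layer 37 (z = 8.88): the r=4.5 cylinder contributes a regular 16-gon of circumradius 4.5 (area = (16/2)·4.500²·sin(360°/16) = 61.99 mm²); the r=7.5 cylinder at (14, 7) contributes a regular 16-gon of circumradius 7.5 (area = (16/2)·7.500²·sin(360°/16) = 172.21 mm²); Combining (union): the 2 present regions are separate (no shared area or edge), so areas and boundary lengths simply add and each stays a separate island — area = 234.20 mm². So its area = 234.20 mm². Layer 27 (z = 6.48): the cylinder: section is a regular 16-gon, circumradius r=4.5 (area = (16/2)·4.500²·sin(360°/16) = 61.99 mm²); the cylinder at (14, 7) is not intersected at this z (z outside [7, 11.5]); Taking the union: only the r=4.5 cylinder is present, so the union is just that shape — area = 61.99 mm². So its area = 61.99 mm². Layer 37 is larger (234.20 vs 61.99 mm²).

layer 37 (z = 8.88 mm)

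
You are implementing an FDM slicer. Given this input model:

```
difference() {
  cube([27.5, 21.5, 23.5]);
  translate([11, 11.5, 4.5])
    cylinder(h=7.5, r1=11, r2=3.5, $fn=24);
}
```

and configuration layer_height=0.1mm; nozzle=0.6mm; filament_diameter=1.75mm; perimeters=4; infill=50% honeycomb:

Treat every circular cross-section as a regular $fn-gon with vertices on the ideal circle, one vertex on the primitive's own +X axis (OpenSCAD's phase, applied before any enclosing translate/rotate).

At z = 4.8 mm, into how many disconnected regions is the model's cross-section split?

At z = 4.8 mm: the 27.5×21.5 cube contributes its full rectangle; the cone at (11, 11.5) contributes a regular 24-gon of circumradius 10.700 (interpolated between r1=11 and r2=3.5 at t=0.040); After the difference (first − rest): starting from the 27.5×21.5 cube, the cone at (11, 11.5) partially overlaps it — only the 352.45 mm² overlap (of its 355.59 mm²) is removed, clipping the outline — 1 connected region. The result has 1 disconnected region.

1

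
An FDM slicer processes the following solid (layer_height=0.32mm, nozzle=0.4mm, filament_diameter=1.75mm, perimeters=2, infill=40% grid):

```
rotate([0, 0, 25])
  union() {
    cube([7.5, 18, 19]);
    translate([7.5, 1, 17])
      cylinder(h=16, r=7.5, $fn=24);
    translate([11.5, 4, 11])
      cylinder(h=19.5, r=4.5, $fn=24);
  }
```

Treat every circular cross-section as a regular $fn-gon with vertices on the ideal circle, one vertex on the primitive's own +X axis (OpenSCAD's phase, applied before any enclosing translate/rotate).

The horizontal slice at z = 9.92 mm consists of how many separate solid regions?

1

At z = 9.92 mm: the 7.5×18 cube contributes its full rectangle; the cylinder at (7.5, 1) is not intersected at this z (z outside [17, 33]); the cylinder at (11.5, 4) is not intersected at this z (z outside [11, 30.5]); Combining (union): only the 7.5×18 cube is present, so the union is just that shape — 1 connected region; (rotated 25° about Z; rotation is an isometry so areas/perimeters/island counts are preserved). The result has 1 disconnected region.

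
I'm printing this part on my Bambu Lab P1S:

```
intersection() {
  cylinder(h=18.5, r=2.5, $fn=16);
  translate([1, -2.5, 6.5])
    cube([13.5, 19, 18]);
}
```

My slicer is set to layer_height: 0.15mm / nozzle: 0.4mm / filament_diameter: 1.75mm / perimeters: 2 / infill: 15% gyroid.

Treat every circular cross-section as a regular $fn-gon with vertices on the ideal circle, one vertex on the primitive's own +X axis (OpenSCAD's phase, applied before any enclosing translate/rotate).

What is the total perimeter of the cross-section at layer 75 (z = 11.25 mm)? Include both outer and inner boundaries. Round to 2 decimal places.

At z = 11.25 mm: the r=2.5 cylinder gives a regular 16-gon of circumradius 2.5 (constant along its height) (perimeter = 2·16·2.500·sin(180°/16) = 15.61 mm); the cube at (1, -2.5) (footprint 13.5×19) is included at this height (perimeter 65.00 mm); After intersecting: the 13.5×19 cube at (1, -2.5) partially overlaps the r=2.5 cylinder; clipping to the common part keeps 4.77 mm² — boundary = 10.31 mm. Overall, the cross-section is a single solid region. Total boundary length (outer) = 10.31 mm.

10.31 mm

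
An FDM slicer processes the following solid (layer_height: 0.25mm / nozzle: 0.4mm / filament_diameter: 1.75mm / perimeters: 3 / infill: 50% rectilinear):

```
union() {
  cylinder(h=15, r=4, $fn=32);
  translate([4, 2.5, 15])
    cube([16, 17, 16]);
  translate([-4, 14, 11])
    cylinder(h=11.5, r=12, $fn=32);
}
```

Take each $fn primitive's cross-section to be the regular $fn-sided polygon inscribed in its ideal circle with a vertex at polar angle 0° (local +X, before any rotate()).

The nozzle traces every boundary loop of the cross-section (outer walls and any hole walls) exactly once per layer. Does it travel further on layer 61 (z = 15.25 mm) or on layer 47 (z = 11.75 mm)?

layer 61 (z = 15.25 mm)

Layer 61 (z = 15.25): the cylinder is not intersected at this z (z outside [0, 15]); the cube at (4, 2.5) (footprint 16×17) is included at this height (perimeter 66.00 mm); the r=12 cylinder at (-4, 14) contributes a regular 32-gon of circumradius 12 (perimeter = 2·32·12.000·sin(180°/32) = 75.28 mm); Combining (union): the regions partially overlap (shared area 43.79 mm²), so the edge portions inside another operand are dropped and the merged outline is re-measured after clipping — boundary = 108.52 mm. So its perimeter = 108.52 mm. Layer 47 (z = 11.75): the r=4 cylinder contributes a regular 32-gon of circumradius 4 (perimeter = 2·32·4.000·sin(180°/32) = 25.09 mm); the cube at (4, 2.5) is absent (z outside [15, 31]); the cylinder at (-4, 14): section is a regular 32-gon, circumradius r=12 (perimeter = 2·32·12.000·sin(180°/32) = 75.28 mm); Merging all regions: the regions partially overlap (shared area 5.15 mm²), so the edge portions inside another operand are dropped and the merged outline is re-measured after clipping — boundary = 88.92 mm. So its perimeter = 88.92 mm. Layer 61 is larger (108.52 vs 88.92 mm).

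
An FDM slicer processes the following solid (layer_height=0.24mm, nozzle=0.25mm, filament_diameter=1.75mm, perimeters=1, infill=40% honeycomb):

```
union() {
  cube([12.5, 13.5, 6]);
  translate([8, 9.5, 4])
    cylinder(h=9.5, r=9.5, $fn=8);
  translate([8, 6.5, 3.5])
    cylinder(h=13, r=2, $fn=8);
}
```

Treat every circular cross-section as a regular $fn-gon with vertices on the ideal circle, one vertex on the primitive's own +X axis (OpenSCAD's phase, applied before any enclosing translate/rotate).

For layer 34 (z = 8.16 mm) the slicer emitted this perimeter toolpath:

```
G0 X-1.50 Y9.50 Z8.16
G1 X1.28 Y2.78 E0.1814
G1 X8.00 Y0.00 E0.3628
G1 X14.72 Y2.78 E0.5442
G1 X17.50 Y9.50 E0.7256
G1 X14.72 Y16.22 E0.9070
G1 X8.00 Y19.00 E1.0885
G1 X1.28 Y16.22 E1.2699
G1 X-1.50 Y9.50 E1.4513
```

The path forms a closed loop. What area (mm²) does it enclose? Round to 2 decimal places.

Apply the shoelace formula to the sequence of (X, Y) vertices; enclosed area = 255.36 mm².

255.36 mm²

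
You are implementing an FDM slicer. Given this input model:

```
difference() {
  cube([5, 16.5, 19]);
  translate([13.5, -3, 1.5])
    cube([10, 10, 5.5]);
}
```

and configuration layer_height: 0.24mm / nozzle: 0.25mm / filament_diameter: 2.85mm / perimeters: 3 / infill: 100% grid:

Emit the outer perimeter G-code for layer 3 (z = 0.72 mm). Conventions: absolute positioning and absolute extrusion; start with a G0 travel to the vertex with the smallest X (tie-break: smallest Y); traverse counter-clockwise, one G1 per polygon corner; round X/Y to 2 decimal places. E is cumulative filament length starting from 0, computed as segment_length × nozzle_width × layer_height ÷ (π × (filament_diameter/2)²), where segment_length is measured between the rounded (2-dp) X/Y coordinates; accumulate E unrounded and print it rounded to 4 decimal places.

At z = 0.72 mm: the cube is present — its section is the full 5×16.5 rectangle; the cube at (13.5, -3) does not reach this height (z outside [1.5, 7]); After the difference (first − rest): none of the subtracted shapes is present at this height, so the 5×16.5 cube is unchanged — 1 connected region. The outline is a single polygon with 4 vertices. Extrusion per mm of travel: 0.25 × 0.24 / (π × 1.425²) = 0.009405. Accumulating E over each segment gives final E = 0.4044.

G0 X0.00 Y0.00 Z0.72
G1 X5.00 Y0.00 E0.0470
G1 X5.00 Y16.50 E0.2022
G1 X0.00 Y16.50 E0.2492
G1 X0.00 Y0.00 E0.4044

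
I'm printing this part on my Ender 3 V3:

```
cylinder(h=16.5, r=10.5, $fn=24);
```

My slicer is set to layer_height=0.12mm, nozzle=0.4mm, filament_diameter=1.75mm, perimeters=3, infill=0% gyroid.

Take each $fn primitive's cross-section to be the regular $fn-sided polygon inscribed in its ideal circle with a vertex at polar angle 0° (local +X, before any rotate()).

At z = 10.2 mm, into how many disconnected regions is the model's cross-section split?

1

At z = 10.2 mm: the r=10.5 cylinder contributes a regular 24-gon of circumradius 10.5. The result has 1 disconnected region.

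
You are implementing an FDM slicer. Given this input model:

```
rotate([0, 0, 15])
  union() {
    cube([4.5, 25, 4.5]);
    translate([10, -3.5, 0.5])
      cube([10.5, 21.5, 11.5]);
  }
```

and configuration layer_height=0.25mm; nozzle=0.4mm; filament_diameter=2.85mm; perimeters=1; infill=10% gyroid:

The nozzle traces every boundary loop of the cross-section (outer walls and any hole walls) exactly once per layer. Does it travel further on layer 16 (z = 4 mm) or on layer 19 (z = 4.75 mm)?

layer 16 (z = 4 mm)

Layer 16 (z = 4): the cube (footprint 4.5×25) is included at this height (perimeter 59.00 mm); the cube at (10, -3.5) is present — its section is the full 10.5×21.5 rectangle (perimeter 64.00 mm); Taking the union: the 2 present regions are separate (no shared area or edge), so areas and boundary lengths simply add and each stays a separate island — boundary = 123.00 mm; (rotated 15° about Z; rotation is an isometry so areas/perimeters/island counts are preserved). So its perimeter = 123.00 mm. Layer 19 (z = 4.75): the cube is absent (z outside [0, 4.5]); the cube at (10, -3.5) is present — its section is the full 10.5×21.5 rectangle (perimeter 64.00 mm); Merging all regions: only the 10.5×21.5 cube at (10, -3.5) is present, so the union is just that shape — boundary = 64.00 mm; (rotated 15° about Z; rotation is an isometry so areas/perimeters/island counts are preserved). So its perimeter = 64.00 mm. Layer 16 is larger (123.00 vs 64.00 mm).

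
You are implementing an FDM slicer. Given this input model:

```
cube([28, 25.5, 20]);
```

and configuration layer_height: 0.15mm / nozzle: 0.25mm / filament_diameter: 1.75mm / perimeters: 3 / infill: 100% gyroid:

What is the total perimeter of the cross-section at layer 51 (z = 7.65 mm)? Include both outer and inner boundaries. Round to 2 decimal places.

At z = 7.65 mm: the cube (footprint 28×25.5) is included at this height (perimeter 107.00 mm). Overall, the cross-section is a single solid region. Total boundary length (outer) = 107.00 mm.

107.00 mm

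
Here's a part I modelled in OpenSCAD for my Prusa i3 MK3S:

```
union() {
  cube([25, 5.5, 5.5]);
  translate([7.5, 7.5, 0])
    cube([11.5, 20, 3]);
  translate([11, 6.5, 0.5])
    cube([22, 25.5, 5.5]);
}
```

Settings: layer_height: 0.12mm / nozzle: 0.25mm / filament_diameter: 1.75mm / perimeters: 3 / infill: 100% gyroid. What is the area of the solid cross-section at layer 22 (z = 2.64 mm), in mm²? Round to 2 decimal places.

At z = 2.64 mm: the cube is present — its section is the full 25×5.5 rectangle (area 137.50 mm²); the 11.5×20 cube at (7.5, 7.5) contributes its full rectangle (area 230.00 mm²); the 22×25.5 cube at (11, 6.5) contributes its full rectangle (area 561.00 mm²); Merging all regions: the regions partially overlap — summed areas 928.50 mm² minus the doubly-counted overlap 160.00 mm² gives 768.50 mm² — area = 768.50 mm². Overall, the cross-section has 2 separate islands. Net area = 768.50 mm².

768.50 mm²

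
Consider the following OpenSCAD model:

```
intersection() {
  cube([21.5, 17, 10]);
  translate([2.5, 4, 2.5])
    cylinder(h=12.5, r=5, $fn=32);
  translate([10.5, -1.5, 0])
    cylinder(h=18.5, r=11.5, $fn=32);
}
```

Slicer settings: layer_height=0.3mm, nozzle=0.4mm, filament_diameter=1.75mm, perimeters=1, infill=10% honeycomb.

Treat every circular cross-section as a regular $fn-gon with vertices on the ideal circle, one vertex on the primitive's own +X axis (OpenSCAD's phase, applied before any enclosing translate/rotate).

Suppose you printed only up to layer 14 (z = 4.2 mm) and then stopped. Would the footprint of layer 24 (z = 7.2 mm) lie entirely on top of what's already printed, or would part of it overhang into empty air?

Compare the two slices. At z = 4.2: the cube (footprint 21.5×17) is included at this height (area 365.50 mm²); the cylinder at (2.5, 4): section is a regular 32-gon, circumradius r=5 (area = (32/2)·5.000²·sin(360°/32) = 78.04 mm²); the cylinder at (10.5, -1.5): section is a regular 32-gon, circumradius r=11.5 (area = (32/2)·11.500²·sin(360°/32) = 412.81 mm²); After intersecting: the r=5 cylinder at (2.5, 4) partially overlaps the 21.5×17 cube; clipping to the common part keeps 58.94 mm²; the r=11.5 cylinder at (10.5, -1.5) partially overlaps the running intersection; clipping to the common part keeps 47.27 mm² — area = 47.27 mm². At z = 7.2: the cube is present — its section is the full 21.5×17 rectangle (area 365.50 mm²); the cylinder at (2.5, 4): section is a regular 32-gon, circumradius r=5 (area = (32/2)·5.000²·sin(360°/32) = 78.04 mm²); the cylinder at (10.5, -1.5): section is a regular 32-gon, circumradius r=11.5 (area = (32/2)·11.500²·sin(360°/32) = 412.81 mm²); Taking the intersection: the r=5 cylinder at (2.5, 4) partially overlaps the 21.5×17 cube; clipping to the common part keeps 58.94 mm²; the r=11.5 cylinder at (10.5, -1.5) partially overlaps the running intersection; clipping to the common part keeps 47.27 mm² — area = 47.27 mm². Checking containment: the cross-section at z = 7.2 is a subset of the cross-section at z = 4.2.

entirely on top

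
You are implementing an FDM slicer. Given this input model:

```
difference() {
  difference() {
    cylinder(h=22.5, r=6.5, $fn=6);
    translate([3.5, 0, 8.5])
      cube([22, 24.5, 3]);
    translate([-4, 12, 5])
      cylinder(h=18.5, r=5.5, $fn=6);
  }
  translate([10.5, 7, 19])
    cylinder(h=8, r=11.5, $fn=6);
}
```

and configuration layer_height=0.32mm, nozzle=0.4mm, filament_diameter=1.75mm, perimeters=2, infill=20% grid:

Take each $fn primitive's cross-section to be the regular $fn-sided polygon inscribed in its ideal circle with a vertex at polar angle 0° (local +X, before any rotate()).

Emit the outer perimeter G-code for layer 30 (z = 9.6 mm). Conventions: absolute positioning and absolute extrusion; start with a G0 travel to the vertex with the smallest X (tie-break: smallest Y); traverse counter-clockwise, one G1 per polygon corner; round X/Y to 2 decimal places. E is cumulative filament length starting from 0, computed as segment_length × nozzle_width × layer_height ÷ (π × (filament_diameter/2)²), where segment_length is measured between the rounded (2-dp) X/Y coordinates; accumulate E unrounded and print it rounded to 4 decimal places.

At z = 9.6 mm: the r=6.5 cylinder gives a regular 6-gon of circumradius 6.5 (constant along its height); the 22×24.5 cube at (3.5, 0) contributes its full rectangle; the cylinder at (-4, 12): section is a regular 6-gon, circumradius r=5.5; After the difference (first − rest): starting from the r=6.5 cylinder, the 22×24.5 cube at (3.5, 0) partially overlaps it — only the 7.79 mm² overlap (of its 539.00 mm²) is removed, clipping the outline; the r=5.5 cylinder at (-4, 12) misses the remaining region (no effect) — 1 connected region; the cylinder at (10.5, 7) is not intersected at this z (z outside [19, 27]); Taking the first minus the rest: none of the subtracted shapes is present at this height, so the result so far is unchanged — 1 connected region. The outline is a single polygon with 8 vertices. Extrusion per mm of travel: 0.4 × 0.32 / (π × 0.875²) = 0.053216. Accumulating E over each segment gives final E = 2.1925.

G0 X-6.50 Y0.00 Z9.60
G1 X-3.25 Y-5.63 E0.3459
G1 X3.25 Y-5.63 E0.6918
G1 X6.50 Y0.00 E1.0378
G1 X3.50 Y0.00 E1.1974
G1 X3.50 Y5.20 E1.4742
G1 X3.25 Y5.63 E1.5006
G1 X-3.25 Y5.63 E1.8465
G1 X-6.50 Y0.00 E2.1925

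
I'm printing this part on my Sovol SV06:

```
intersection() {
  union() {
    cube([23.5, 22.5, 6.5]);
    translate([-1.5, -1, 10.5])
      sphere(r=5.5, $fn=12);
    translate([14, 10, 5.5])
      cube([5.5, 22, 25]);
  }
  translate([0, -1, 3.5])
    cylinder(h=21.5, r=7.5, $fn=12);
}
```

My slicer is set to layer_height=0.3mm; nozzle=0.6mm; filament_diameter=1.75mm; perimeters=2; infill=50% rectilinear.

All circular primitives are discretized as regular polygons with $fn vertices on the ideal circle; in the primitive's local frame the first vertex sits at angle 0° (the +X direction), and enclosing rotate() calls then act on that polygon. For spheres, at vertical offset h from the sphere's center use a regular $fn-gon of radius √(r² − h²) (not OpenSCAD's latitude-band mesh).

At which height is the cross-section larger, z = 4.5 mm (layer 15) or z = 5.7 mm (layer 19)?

Layer 15 (z = 4.5): the cube is present — its section is the full 23.5×22.5 rectangle (area 528.75 mm²); the sphere at (-1.5, -1) does not reach this height (|z−center|=6.000 > r=5.5); the cube at (14, 10) does not reach this height (z outside [5.5, 30.5]); Taking the union: only the 23.5×22.5 cube is present, so the union is just that shape — area = 528.75 mm²; the cylinder at (0, -1): section is a regular 12-gon, circumradius r=7.5 (area = (12/2)·7.500²·sin(360°/12) = 168.75 mm²); After intersecting: the r=7.5 cylinder at (0, -1) partially overlaps that combined region; clipping to the common part keeps 34.82 mm² — area = 34.82 mm². So its area = 34.82 mm². Layer 19 (z = 5.7): the cube (footprint 23.5×22.5) is included at this height (area 528.75 mm²); the r=5.5 sphere at (-1.5, -1) slices to a regular 12-gon of circumradius 2.685 (√(r²−h²) with h=4.8 from center) (area = (12/2)·2.685²·sin(360°/12) = 21.63 mm²); the 5.5×22 cube at (14, 10) contributes its full rectangle (area 121.00 mm²); Combining (union): the regions partially overlap — summed areas 671.38 mm² minus the doubly-counted overlap 69.39 mm² gives 601.99 mm² — area = 601.99 mm²; the r=7.5 cylinder at (0, -1) contributes a regular 12-gon of circumradius 7.5 (area = (12/2)·7.500²·sin(360°/12) = 168.75 mm²); Taking the intersection: the r=7.5 cylinder at (0, -1) partially overlaps that combined region; clipping to the common part keeps 55.81 mm² — area = 55.81 mm². So its area = 55.81 mm². Layer 19 is larger (55.81 vs 34.82 mm²).

layer 19 (z = 5.7 mm)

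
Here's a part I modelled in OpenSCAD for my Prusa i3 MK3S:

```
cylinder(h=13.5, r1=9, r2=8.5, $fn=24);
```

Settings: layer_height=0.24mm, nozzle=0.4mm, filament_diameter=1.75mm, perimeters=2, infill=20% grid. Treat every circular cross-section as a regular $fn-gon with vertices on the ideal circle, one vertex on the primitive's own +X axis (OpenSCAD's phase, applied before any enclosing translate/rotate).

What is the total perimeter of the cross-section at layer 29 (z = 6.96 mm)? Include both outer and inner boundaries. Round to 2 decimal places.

At z = 6.96 mm: the cone (r1=9→r2=8.5) has section circumradius 8.742 here — a regular 24-gon (perimeter = 2·24·8.742·sin(180°/24) = 54.77 mm). Overall, the cross-section is a single solid region. Total boundary length (outer) = 54.77 mm.

54.77 mm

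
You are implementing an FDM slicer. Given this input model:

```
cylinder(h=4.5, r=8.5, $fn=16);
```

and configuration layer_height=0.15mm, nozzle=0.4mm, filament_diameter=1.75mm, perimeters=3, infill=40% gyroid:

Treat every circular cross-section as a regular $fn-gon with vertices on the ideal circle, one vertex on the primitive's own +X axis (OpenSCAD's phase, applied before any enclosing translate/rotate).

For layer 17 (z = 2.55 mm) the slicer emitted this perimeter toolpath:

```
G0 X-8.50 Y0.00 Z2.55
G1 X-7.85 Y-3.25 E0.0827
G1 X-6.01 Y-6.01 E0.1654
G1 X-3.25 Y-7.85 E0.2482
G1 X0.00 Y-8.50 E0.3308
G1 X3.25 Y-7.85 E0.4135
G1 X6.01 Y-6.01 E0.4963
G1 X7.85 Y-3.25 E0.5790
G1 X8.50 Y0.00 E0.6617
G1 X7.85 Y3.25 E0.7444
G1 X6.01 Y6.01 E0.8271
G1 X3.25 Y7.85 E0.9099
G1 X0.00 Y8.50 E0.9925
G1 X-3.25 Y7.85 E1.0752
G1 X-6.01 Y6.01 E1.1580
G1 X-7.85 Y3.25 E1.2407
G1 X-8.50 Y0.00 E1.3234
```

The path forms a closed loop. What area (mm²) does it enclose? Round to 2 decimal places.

221.08 mm²

Apply the shoelace formula to the sequence of (X, Y) vertices; enclosed area = 221.08 mm².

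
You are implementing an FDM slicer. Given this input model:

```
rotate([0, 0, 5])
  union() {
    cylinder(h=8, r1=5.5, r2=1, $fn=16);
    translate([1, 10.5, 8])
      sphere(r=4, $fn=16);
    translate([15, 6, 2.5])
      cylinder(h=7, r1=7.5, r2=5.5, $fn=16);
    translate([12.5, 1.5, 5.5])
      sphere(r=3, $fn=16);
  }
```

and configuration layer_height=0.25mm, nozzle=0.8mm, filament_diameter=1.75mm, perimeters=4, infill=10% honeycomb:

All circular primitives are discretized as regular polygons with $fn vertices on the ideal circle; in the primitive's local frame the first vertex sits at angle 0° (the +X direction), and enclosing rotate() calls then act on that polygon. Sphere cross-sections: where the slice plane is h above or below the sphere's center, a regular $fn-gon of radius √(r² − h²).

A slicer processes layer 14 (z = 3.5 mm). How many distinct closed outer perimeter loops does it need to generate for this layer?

At z = 3.5 mm: the cone (r1=5.5→r2=1) has section circumradius 3.531 here — a regular 16-gon; the sphere at (1, 10.5) does not reach this height (|z−center|=4.500 > r=4); the cone at (15, 6) (r1=7.5→r2=5.5) has section circumradius 7.214 here — a regular 16-gon; the r=3 sphere at (12.5, 1.5) contributes a regular 16-gon of circumradius √(3²−2²) = 2.236; Combining (union): the regions partially overlap (shared area 14.94 mm²), so overlapping operands fuse into one piece — 2 connected regions; (whole slice rotated 5° about Z — lengths, areas and connectivity unchanged). The result has 2 disconnected regions.

2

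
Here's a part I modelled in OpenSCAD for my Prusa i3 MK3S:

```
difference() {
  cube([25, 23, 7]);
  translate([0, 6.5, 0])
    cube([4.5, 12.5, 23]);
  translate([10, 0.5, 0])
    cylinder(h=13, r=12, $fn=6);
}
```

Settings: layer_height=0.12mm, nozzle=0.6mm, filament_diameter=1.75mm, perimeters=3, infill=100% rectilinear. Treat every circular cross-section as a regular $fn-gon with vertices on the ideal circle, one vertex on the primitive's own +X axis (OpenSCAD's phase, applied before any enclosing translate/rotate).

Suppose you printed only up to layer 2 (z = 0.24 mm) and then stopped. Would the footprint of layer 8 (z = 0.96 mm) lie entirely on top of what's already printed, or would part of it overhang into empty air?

Compare the two slices. At z = 0.24: the 25×23 cube contributes its full rectangle (area 575.00 mm²); the cube at (0, 6.5) is present — its section is the full 4.5×12.5 rectangle (area 56.25 mm²); the r=12 cylinder at (10, 0.5) contributes a regular 6-gon of circumradius 12 (area = (6/2)·12.000²·sin(360°/6) = 374.12 mm²); Taking the first minus the rest: starting from the 25×23 cube (575.00 mm²), the 4.5×12.5 cube at (0, 6.5) lies inside it touching the edge (removes its full 56.25 mm²); the r=12 cylinder at (10, 0.5) partially overlaps it — only the 186.76 mm² overlap (of its 374.12 mm²) is removed, clipping the outline — area = 331.99 mm². At z = 0.96: the cube is present — its section is the full 25×23 rectangle (area 575.00 mm²); the 4.5×12.5 cube at (0, 6.5) contributes its full rectangle (area 56.25 mm²); the cylinder at (10, 0.5): section is a regular 6-gon, circumradius r=12 (area = (6/2)·12.000²·sin(360°/6) = 374.12 mm²); After the difference (first − rest): starting from the 25×23 cube (575.00 mm²), the 4.5×12.5 cube at (0, 6.5) lies inside it touching the edge (removes its full 56.25 mm²); the r=12 cylinder at (10, 0.5) partially overlaps it — only the 186.76 mm² overlap (of its 374.12 mm²) is removed, clipping the outline — area = 331.99 mm². Checking containment: the cross-section at z = 0.96 is a subset of the cross-section at z = 0.24.

entirely on top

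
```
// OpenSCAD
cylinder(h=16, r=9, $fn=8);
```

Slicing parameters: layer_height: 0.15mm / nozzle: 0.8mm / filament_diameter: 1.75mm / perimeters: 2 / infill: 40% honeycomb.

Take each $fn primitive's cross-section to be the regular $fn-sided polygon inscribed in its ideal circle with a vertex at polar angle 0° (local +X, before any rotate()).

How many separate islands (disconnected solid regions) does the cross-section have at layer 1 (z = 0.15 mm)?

1

At z = 0.15 mm: the r=9 cylinder contributes a regular 8-gon of circumradius 9. Overall, the cross-section is a single solid region. Island count = 1.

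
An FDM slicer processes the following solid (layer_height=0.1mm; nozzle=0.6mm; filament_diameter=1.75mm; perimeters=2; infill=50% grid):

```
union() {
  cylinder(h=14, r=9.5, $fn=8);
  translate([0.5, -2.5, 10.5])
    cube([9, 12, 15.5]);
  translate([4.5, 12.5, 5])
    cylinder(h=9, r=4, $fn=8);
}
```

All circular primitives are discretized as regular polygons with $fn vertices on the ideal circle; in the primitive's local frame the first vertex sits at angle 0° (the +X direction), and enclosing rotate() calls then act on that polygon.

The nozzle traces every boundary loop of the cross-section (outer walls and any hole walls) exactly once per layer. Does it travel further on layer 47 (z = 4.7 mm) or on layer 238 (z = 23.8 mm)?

Layer 47 (z = 4.7): the r=9.5 cylinder contributes a regular 8-gon of circumradius 9.5 (perimeter = 2·8·9.500·sin(180°/8) = 58.17 mm); the cube at (0.5, -2.5) is not intersected at this z (z outside [10.5, 26]); the cylinder at (4.5, 12.5) is not intersected at this z (z outside [5, 14]); Merging all regions: only the r=9.5 cylinder is present, so the union is just that shape — boundary = 58.17 mm. So its perimeter = 58.17 mm. Layer 238 (z = 23.8): the cylinder does not reach this height (z outside [0, 14]); the cube at (0.5, -2.5) is present — its section is the full 9×12 rectangle (perimeter 42.00 mm); the cylinder at (4.5, 12.5) is not intersected at this z (z outside [5, 14]); Combining (union): only the 9×12 cube at (0.5, -2.5) is present, so the union is just that shape — boundary = 42.00 mm. So its perimeter = 42.00 mm. Layer 47 is larger (58.17 vs 42.00 mm).

layer 47 (z = 4.7 mm)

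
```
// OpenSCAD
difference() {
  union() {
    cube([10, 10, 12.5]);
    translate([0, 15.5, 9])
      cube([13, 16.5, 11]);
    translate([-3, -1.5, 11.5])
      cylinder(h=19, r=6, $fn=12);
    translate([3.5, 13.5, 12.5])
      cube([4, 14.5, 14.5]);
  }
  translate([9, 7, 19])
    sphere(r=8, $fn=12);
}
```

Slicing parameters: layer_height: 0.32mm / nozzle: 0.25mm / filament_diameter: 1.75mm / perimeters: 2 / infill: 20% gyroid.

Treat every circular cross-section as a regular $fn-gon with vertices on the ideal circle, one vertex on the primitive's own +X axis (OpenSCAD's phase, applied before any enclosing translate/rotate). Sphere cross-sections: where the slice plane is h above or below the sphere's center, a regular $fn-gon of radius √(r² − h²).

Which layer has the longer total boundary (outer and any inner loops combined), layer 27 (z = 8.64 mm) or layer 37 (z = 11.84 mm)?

Layer 27 (z = 8.64): the cube (footprint 10×10) is included at this height (perimeter 40.00 mm); the cube at (0, 15.5) does not reach this height (z outside [9, 20]); the cylinder at (-3, -1.5) is not intersected at this z (z outside [11.5, 30.5]); the cube at (3.5, 13.5) is not intersected at this z (z outside [12.5, 27]); Merging all regions: only the 10×10 cube is present, so the union is just that shape — boundary = 40.00 mm; the sphere at (9, 7) is not intersected at this z (|z−center|=10.360 > r=8); Taking the first minus the rest: none of the subtracted shapes is present at this height, so the result so far is unchanged — boundary = 40.00 mm. So its perimeter = 40.00 mm. Layer 37 (z = 11.84): the 10×10 cube contributes its full rectangle (perimeter 40.00 mm); the cube at (0, 15.5) (footprint 13×16.5) is included at this height (perimeter 59.00 mm); the cylinder at (-3, -1.5): section is a regular 12-gon, circumradius r=6 (perimeter = 2·12·6.000·sin(180°/12) = 37.27 mm); the cube at (3.5, 13.5) is not intersected at this z (z outside [12.5, 27]); Taking the union: the regions partially overlap (shared area 6.01 mm²), so the edge portions inside another operand are dropped and the merged outline is re-measured after clipping — boundary = 125.32 mm; the r=8 sphere at (9, 7) contributes a regular 12-gon of circumradius √(8²−7.16²) = 3.569 (perimeter = 2·12·3.569·sin(180°/12) = 22.17 mm); Subtracting the remaining from the first: starting from that combined region, the r=8 sphere at (9, 7) partially overlaps it — only the 24.94 mm² overlap (of its 38.20 mm²) is removed, clipping the outline — boundary = 126.29 mm. So its perimeter = 126.29 mm. Layer 37 is larger (126.29 vs 40.00 mm).

layer 37 (z = 11.84 mm)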